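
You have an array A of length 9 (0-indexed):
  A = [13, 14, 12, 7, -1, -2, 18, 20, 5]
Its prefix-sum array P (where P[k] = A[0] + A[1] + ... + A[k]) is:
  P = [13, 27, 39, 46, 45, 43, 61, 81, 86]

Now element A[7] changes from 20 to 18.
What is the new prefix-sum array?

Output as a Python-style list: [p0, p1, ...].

Change: A[7] 20 -> 18, delta = -2
P[k] for k < 7: unchanged (A[7] not included)
P[k] for k >= 7: shift by delta = -2
  P[0] = 13 + 0 = 13
  P[1] = 27 + 0 = 27
  P[2] = 39 + 0 = 39
  P[3] = 46 + 0 = 46
  P[4] = 45 + 0 = 45
  P[5] = 43 + 0 = 43
  P[6] = 61 + 0 = 61
  P[7] = 81 + -2 = 79
  P[8] = 86 + -2 = 84

Answer: [13, 27, 39, 46, 45, 43, 61, 79, 84]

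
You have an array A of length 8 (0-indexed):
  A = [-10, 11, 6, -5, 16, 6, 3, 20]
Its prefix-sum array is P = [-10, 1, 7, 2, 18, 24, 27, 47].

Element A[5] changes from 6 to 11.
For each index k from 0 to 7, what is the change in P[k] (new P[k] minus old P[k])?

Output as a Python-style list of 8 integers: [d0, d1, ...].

Answer: [0, 0, 0, 0, 0, 5, 5, 5]

Derivation:
Element change: A[5] 6 -> 11, delta = 5
For k < 5: P[k] unchanged, delta_P[k] = 0
For k >= 5: P[k] shifts by exactly 5
Delta array: [0, 0, 0, 0, 0, 5, 5, 5]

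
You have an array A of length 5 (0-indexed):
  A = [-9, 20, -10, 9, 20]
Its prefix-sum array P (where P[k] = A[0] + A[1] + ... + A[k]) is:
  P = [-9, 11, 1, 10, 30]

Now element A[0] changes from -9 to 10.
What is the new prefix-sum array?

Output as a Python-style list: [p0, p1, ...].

Answer: [10, 30, 20, 29, 49]

Derivation:
Change: A[0] -9 -> 10, delta = 19
P[k] for k < 0: unchanged (A[0] not included)
P[k] for k >= 0: shift by delta = 19
  P[0] = -9 + 19 = 10
  P[1] = 11 + 19 = 30
  P[2] = 1 + 19 = 20
  P[3] = 10 + 19 = 29
  P[4] = 30 + 19 = 49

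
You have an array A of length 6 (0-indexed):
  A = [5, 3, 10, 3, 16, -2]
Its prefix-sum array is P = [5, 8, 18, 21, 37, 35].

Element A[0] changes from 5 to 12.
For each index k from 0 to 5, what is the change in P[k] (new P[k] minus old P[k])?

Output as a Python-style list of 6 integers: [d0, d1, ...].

Element change: A[0] 5 -> 12, delta = 7
For k < 0: P[k] unchanged, delta_P[k] = 0
For k >= 0: P[k] shifts by exactly 7
Delta array: [7, 7, 7, 7, 7, 7]

Answer: [7, 7, 7, 7, 7, 7]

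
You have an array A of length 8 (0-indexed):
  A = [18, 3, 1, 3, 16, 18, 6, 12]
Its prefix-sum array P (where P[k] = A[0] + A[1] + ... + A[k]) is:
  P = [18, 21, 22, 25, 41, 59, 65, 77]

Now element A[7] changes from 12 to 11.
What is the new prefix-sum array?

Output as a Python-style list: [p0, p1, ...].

Answer: [18, 21, 22, 25, 41, 59, 65, 76]

Derivation:
Change: A[7] 12 -> 11, delta = -1
P[k] for k < 7: unchanged (A[7] not included)
P[k] for k >= 7: shift by delta = -1
  P[0] = 18 + 0 = 18
  P[1] = 21 + 0 = 21
  P[2] = 22 + 0 = 22
  P[3] = 25 + 0 = 25
  P[4] = 41 + 0 = 41
  P[5] = 59 + 0 = 59
  P[6] = 65 + 0 = 65
  P[7] = 77 + -1 = 76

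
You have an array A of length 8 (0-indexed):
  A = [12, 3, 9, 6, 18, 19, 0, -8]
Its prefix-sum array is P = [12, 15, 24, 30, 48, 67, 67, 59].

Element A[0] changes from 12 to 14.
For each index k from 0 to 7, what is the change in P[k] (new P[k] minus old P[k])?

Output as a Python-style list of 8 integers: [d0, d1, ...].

Element change: A[0] 12 -> 14, delta = 2
For k < 0: P[k] unchanged, delta_P[k] = 0
For k >= 0: P[k] shifts by exactly 2
Delta array: [2, 2, 2, 2, 2, 2, 2, 2]

Answer: [2, 2, 2, 2, 2, 2, 2, 2]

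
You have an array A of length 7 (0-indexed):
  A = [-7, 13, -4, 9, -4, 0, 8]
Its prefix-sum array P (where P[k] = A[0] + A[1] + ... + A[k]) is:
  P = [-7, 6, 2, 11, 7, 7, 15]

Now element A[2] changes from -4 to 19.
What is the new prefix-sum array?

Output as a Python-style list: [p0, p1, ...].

Change: A[2] -4 -> 19, delta = 23
P[k] for k < 2: unchanged (A[2] not included)
P[k] for k >= 2: shift by delta = 23
  P[0] = -7 + 0 = -7
  P[1] = 6 + 0 = 6
  P[2] = 2 + 23 = 25
  P[3] = 11 + 23 = 34
  P[4] = 7 + 23 = 30
  P[5] = 7 + 23 = 30
  P[6] = 15 + 23 = 38

Answer: [-7, 6, 25, 34, 30, 30, 38]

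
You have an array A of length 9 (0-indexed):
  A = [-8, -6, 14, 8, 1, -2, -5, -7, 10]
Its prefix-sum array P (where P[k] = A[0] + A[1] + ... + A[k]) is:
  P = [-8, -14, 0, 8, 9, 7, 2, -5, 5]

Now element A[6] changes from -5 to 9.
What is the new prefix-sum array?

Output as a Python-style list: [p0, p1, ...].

Change: A[6] -5 -> 9, delta = 14
P[k] for k < 6: unchanged (A[6] not included)
P[k] for k >= 6: shift by delta = 14
  P[0] = -8 + 0 = -8
  P[1] = -14 + 0 = -14
  P[2] = 0 + 0 = 0
  P[3] = 8 + 0 = 8
  P[4] = 9 + 0 = 9
  P[5] = 7 + 0 = 7
  P[6] = 2 + 14 = 16
  P[7] = -5 + 14 = 9
  P[8] = 5 + 14 = 19

Answer: [-8, -14, 0, 8, 9, 7, 16, 9, 19]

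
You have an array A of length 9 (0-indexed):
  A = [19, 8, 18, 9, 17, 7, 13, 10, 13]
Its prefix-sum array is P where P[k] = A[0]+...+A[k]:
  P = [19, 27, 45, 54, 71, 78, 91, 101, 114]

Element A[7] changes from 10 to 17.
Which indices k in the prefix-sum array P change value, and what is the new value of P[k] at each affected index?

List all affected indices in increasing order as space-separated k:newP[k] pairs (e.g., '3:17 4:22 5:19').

Answer: 7:108 8:121

Derivation:
P[k] = A[0] + ... + A[k]
P[k] includes A[7] iff k >= 7
Affected indices: 7, 8, ..., 8; delta = 7
  P[7]: 101 + 7 = 108
  P[8]: 114 + 7 = 121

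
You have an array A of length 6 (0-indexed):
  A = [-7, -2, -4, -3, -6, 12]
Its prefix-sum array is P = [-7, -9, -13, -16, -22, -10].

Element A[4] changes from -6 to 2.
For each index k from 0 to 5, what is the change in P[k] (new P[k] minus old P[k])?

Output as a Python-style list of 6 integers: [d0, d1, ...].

Element change: A[4] -6 -> 2, delta = 8
For k < 4: P[k] unchanged, delta_P[k] = 0
For k >= 4: P[k] shifts by exactly 8
Delta array: [0, 0, 0, 0, 8, 8]

Answer: [0, 0, 0, 0, 8, 8]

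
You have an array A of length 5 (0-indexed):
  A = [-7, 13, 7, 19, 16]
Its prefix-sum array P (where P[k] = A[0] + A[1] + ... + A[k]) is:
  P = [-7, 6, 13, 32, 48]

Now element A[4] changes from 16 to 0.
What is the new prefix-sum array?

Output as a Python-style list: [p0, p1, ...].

Answer: [-7, 6, 13, 32, 32]

Derivation:
Change: A[4] 16 -> 0, delta = -16
P[k] for k < 4: unchanged (A[4] not included)
P[k] for k >= 4: shift by delta = -16
  P[0] = -7 + 0 = -7
  P[1] = 6 + 0 = 6
  P[2] = 13 + 0 = 13
  P[3] = 32 + 0 = 32
  P[4] = 48 + -16 = 32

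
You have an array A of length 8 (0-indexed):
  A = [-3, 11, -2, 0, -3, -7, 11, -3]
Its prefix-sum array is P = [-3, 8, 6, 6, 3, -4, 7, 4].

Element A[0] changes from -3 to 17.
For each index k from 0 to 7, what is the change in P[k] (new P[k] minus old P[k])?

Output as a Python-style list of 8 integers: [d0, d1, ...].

Answer: [20, 20, 20, 20, 20, 20, 20, 20]

Derivation:
Element change: A[0] -3 -> 17, delta = 20
For k < 0: P[k] unchanged, delta_P[k] = 0
For k >= 0: P[k] shifts by exactly 20
Delta array: [20, 20, 20, 20, 20, 20, 20, 20]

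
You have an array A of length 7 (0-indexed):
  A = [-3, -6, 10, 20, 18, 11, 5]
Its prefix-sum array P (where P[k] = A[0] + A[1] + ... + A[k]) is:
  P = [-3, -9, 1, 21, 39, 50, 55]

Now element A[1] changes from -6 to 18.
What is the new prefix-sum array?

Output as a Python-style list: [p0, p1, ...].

Answer: [-3, 15, 25, 45, 63, 74, 79]

Derivation:
Change: A[1] -6 -> 18, delta = 24
P[k] for k < 1: unchanged (A[1] not included)
P[k] for k >= 1: shift by delta = 24
  P[0] = -3 + 0 = -3
  P[1] = -9 + 24 = 15
  P[2] = 1 + 24 = 25
  P[3] = 21 + 24 = 45
  P[4] = 39 + 24 = 63
  P[5] = 50 + 24 = 74
  P[6] = 55 + 24 = 79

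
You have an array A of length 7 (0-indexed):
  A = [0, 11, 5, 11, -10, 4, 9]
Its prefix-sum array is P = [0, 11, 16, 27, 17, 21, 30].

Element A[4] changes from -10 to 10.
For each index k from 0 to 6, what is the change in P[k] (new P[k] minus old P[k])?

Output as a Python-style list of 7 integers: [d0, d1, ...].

Element change: A[4] -10 -> 10, delta = 20
For k < 4: P[k] unchanged, delta_P[k] = 0
For k >= 4: P[k] shifts by exactly 20
Delta array: [0, 0, 0, 0, 20, 20, 20]

Answer: [0, 0, 0, 0, 20, 20, 20]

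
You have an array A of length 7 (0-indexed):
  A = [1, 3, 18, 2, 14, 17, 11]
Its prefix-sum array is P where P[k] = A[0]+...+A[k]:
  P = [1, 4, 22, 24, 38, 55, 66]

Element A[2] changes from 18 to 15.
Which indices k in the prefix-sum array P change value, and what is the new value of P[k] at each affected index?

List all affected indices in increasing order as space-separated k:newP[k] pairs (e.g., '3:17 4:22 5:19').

P[k] = A[0] + ... + A[k]
P[k] includes A[2] iff k >= 2
Affected indices: 2, 3, ..., 6; delta = -3
  P[2]: 22 + -3 = 19
  P[3]: 24 + -3 = 21
  P[4]: 38 + -3 = 35
  P[5]: 55 + -3 = 52
  P[6]: 66 + -3 = 63

Answer: 2:19 3:21 4:35 5:52 6:63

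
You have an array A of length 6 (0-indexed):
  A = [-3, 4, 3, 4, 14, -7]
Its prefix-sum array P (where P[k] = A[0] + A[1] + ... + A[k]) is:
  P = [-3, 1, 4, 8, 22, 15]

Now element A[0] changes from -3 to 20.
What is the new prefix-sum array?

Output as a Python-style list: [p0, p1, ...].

Answer: [20, 24, 27, 31, 45, 38]

Derivation:
Change: A[0] -3 -> 20, delta = 23
P[k] for k < 0: unchanged (A[0] not included)
P[k] for k >= 0: shift by delta = 23
  P[0] = -3 + 23 = 20
  P[1] = 1 + 23 = 24
  P[2] = 4 + 23 = 27
  P[3] = 8 + 23 = 31
  P[4] = 22 + 23 = 45
  P[5] = 15 + 23 = 38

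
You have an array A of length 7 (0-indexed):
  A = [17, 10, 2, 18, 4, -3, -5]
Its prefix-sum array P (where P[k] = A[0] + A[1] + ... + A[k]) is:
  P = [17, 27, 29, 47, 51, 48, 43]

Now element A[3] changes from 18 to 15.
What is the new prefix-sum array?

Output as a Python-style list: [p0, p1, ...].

Change: A[3] 18 -> 15, delta = -3
P[k] for k < 3: unchanged (A[3] not included)
P[k] for k >= 3: shift by delta = -3
  P[0] = 17 + 0 = 17
  P[1] = 27 + 0 = 27
  P[2] = 29 + 0 = 29
  P[3] = 47 + -3 = 44
  P[4] = 51 + -3 = 48
  P[5] = 48 + -3 = 45
  P[6] = 43 + -3 = 40

Answer: [17, 27, 29, 44, 48, 45, 40]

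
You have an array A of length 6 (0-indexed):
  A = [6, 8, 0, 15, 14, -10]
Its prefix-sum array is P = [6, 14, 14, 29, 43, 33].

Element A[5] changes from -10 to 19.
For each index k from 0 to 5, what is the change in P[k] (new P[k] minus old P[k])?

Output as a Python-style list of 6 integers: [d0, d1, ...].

Answer: [0, 0, 0, 0, 0, 29]

Derivation:
Element change: A[5] -10 -> 19, delta = 29
For k < 5: P[k] unchanged, delta_P[k] = 0
For k >= 5: P[k] shifts by exactly 29
Delta array: [0, 0, 0, 0, 0, 29]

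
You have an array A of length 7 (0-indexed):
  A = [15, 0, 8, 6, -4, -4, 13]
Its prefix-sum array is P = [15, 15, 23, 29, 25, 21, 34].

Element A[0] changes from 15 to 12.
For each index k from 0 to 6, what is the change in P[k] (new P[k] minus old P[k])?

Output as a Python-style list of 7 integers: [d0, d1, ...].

Element change: A[0] 15 -> 12, delta = -3
For k < 0: P[k] unchanged, delta_P[k] = 0
For k >= 0: P[k] shifts by exactly -3
Delta array: [-3, -3, -3, -3, -3, -3, -3]

Answer: [-3, -3, -3, -3, -3, -3, -3]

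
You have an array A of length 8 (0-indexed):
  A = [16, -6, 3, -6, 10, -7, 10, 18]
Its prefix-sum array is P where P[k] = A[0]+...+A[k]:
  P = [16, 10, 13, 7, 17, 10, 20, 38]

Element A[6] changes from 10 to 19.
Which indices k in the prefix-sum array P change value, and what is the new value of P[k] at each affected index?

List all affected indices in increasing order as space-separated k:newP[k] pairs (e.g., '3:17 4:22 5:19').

P[k] = A[0] + ... + A[k]
P[k] includes A[6] iff k >= 6
Affected indices: 6, 7, ..., 7; delta = 9
  P[6]: 20 + 9 = 29
  P[7]: 38 + 9 = 47

Answer: 6:29 7:47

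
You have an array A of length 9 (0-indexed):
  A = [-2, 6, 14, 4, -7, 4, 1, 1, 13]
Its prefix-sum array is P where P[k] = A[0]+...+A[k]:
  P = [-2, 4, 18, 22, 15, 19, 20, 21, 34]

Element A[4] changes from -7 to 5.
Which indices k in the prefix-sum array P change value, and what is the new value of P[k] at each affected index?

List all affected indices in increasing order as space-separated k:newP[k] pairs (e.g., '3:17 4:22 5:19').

Answer: 4:27 5:31 6:32 7:33 8:46

Derivation:
P[k] = A[0] + ... + A[k]
P[k] includes A[4] iff k >= 4
Affected indices: 4, 5, ..., 8; delta = 12
  P[4]: 15 + 12 = 27
  P[5]: 19 + 12 = 31
  P[6]: 20 + 12 = 32
  P[7]: 21 + 12 = 33
  P[8]: 34 + 12 = 46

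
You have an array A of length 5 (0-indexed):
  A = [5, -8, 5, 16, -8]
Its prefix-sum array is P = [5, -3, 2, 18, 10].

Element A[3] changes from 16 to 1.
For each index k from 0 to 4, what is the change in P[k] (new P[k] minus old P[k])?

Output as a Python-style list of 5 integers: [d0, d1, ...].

Answer: [0, 0, 0, -15, -15]

Derivation:
Element change: A[3] 16 -> 1, delta = -15
For k < 3: P[k] unchanged, delta_P[k] = 0
For k >= 3: P[k] shifts by exactly -15
Delta array: [0, 0, 0, -15, -15]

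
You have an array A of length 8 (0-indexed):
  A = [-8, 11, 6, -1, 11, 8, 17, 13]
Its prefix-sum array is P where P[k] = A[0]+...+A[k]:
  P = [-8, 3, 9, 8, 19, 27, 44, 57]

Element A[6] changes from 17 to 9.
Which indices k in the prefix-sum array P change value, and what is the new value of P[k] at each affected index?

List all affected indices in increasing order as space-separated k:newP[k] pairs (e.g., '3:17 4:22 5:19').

P[k] = A[0] + ... + A[k]
P[k] includes A[6] iff k >= 6
Affected indices: 6, 7, ..., 7; delta = -8
  P[6]: 44 + -8 = 36
  P[7]: 57 + -8 = 49

Answer: 6:36 7:49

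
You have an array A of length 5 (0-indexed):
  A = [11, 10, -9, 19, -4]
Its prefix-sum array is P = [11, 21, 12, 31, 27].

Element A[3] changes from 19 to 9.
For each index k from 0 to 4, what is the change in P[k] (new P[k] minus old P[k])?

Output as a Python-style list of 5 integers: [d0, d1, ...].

Element change: A[3] 19 -> 9, delta = -10
For k < 3: P[k] unchanged, delta_P[k] = 0
For k >= 3: P[k] shifts by exactly -10
Delta array: [0, 0, 0, -10, -10]

Answer: [0, 0, 0, -10, -10]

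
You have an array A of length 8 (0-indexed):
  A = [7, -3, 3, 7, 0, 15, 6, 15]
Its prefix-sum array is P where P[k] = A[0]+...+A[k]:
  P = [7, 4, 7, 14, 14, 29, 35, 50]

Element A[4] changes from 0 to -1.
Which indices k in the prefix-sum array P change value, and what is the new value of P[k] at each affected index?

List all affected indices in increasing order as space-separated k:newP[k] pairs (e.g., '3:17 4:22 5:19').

Answer: 4:13 5:28 6:34 7:49

Derivation:
P[k] = A[0] + ... + A[k]
P[k] includes A[4] iff k >= 4
Affected indices: 4, 5, ..., 7; delta = -1
  P[4]: 14 + -1 = 13
  P[5]: 29 + -1 = 28
  P[6]: 35 + -1 = 34
  P[7]: 50 + -1 = 49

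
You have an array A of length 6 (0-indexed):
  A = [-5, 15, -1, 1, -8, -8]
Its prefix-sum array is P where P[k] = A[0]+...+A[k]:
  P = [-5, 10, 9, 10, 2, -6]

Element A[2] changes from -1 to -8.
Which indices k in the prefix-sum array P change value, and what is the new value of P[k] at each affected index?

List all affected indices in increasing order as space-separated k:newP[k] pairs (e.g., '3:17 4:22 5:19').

P[k] = A[0] + ... + A[k]
P[k] includes A[2] iff k >= 2
Affected indices: 2, 3, ..., 5; delta = -7
  P[2]: 9 + -7 = 2
  P[3]: 10 + -7 = 3
  P[4]: 2 + -7 = -5
  P[5]: -6 + -7 = -13

Answer: 2:2 3:3 4:-5 5:-13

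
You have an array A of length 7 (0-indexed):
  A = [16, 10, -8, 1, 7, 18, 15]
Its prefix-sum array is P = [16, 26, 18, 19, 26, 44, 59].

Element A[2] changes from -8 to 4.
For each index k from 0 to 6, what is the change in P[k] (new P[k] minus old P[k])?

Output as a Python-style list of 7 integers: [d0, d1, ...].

Answer: [0, 0, 12, 12, 12, 12, 12]

Derivation:
Element change: A[2] -8 -> 4, delta = 12
For k < 2: P[k] unchanged, delta_P[k] = 0
For k >= 2: P[k] shifts by exactly 12
Delta array: [0, 0, 12, 12, 12, 12, 12]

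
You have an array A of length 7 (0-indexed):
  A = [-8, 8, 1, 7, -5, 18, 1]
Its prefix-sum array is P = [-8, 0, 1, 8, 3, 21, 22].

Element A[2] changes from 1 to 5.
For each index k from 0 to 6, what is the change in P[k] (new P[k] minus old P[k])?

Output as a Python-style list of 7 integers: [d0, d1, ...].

Element change: A[2] 1 -> 5, delta = 4
For k < 2: P[k] unchanged, delta_P[k] = 0
For k >= 2: P[k] shifts by exactly 4
Delta array: [0, 0, 4, 4, 4, 4, 4]

Answer: [0, 0, 4, 4, 4, 4, 4]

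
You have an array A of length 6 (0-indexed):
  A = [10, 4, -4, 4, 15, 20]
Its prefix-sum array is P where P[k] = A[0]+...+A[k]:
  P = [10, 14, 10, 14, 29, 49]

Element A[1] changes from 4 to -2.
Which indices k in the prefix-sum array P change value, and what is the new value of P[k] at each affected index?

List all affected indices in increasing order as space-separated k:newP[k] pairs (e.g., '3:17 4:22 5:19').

P[k] = A[0] + ... + A[k]
P[k] includes A[1] iff k >= 1
Affected indices: 1, 2, ..., 5; delta = -6
  P[1]: 14 + -6 = 8
  P[2]: 10 + -6 = 4
  P[3]: 14 + -6 = 8
  P[4]: 29 + -6 = 23
  P[5]: 49 + -6 = 43

Answer: 1:8 2:4 3:8 4:23 5:43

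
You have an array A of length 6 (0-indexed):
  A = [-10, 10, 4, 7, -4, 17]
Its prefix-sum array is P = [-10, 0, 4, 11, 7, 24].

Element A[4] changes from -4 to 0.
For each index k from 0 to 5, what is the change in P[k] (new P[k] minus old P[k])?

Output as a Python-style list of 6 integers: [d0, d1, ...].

Element change: A[4] -4 -> 0, delta = 4
For k < 4: P[k] unchanged, delta_P[k] = 0
For k >= 4: P[k] shifts by exactly 4
Delta array: [0, 0, 0, 0, 4, 4]

Answer: [0, 0, 0, 0, 4, 4]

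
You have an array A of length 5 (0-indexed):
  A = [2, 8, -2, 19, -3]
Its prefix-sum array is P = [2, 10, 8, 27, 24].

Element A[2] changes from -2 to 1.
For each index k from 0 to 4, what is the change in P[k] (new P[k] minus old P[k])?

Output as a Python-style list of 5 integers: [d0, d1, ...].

Element change: A[2] -2 -> 1, delta = 3
For k < 2: P[k] unchanged, delta_P[k] = 0
For k >= 2: P[k] shifts by exactly 3
Delta array: [0, 0, 3, 3, 3]

Answer: [0, 0, 3, 3, 3]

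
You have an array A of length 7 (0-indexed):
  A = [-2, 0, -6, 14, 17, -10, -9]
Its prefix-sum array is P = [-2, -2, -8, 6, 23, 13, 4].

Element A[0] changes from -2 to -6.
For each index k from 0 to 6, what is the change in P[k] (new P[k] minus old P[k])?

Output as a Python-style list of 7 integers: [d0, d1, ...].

Answer: [-4, -4, -4, -4, -4, -4, -4]

Derivation:
Element change: A[0] -2 -> -6, delta = -4
For k < 0: P[k] unchanged, delta_P[k] = 0
For k >= 0: P[k] shifts by exactly -4
Delta array: [-4, -4, -4, -4, -4, -4, -4]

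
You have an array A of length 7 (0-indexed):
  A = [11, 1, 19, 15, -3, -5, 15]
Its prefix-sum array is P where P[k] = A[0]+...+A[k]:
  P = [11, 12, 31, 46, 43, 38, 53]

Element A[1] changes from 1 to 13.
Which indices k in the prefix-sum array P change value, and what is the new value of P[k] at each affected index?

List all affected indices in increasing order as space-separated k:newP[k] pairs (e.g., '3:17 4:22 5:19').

Answer: 1:24 2:43 3:58 4:55 5:50 6:65

Derivation:
P[k] = A[0] + ... + A[k]
P[k] includes A[1] iff k >= 1
Affected indices: 1, 2, ..., 6; delta = 12
  P[1]: 12 + 12 = 24
  P[2]: 31 + 12 = 43
  P[3]: 46 + 12 = 58
  P[4]: 43 + 12 = 55
  P[5]: 38 + 12 = 50
  P[6]: 53 + 12 = 65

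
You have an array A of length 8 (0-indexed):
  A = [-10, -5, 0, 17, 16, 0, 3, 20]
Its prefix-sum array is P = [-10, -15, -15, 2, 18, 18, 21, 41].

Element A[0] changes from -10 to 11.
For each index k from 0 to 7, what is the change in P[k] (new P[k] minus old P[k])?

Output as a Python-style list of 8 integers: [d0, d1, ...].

Answer: [21, 21, 21, 21, 21, 21, 21, 21]

Derivation:
Element change: A[0] -10 -> 11, delta = 21
For k < 0: P[k] unchanged, delta_P[k] = 0
For k >= 0: P[k] shifts by exactly 21
Delta array: [21, 21, 21, 21, 21, 21, 21, 21]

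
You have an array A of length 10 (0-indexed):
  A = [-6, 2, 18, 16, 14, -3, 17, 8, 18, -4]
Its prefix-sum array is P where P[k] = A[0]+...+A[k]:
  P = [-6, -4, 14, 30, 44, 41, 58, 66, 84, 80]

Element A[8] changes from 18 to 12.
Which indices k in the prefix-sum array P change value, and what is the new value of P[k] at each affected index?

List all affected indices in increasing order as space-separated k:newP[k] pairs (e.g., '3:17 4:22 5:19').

Answer: 8:78 9:74

Derivation:
P[k] = A[0] + ... + A[k]
P[k] includes A[8] iff k >= 8
Affected indices: 8, 9, ..., 9; delta = -6
  P[8]: 84 + -6 = 78
  P[9]: 80 + -6 = 74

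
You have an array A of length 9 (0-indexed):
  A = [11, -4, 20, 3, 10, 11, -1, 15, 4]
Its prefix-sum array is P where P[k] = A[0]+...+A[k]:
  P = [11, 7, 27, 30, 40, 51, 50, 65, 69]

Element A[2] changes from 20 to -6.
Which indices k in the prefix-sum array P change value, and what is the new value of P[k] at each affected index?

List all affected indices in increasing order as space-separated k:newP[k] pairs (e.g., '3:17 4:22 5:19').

Answer: 2:1 3:4 4:14 5:25 6:24 7:39 8:43

Derivation:
P[k] = A[0] + ... + A[k]
P[k] includes A[2] iff k >= 2
Affected indices: 2, 3, ..., 8; delta = -26
  P[2]: 27 + -26 = 1
  P[3]: 30 + -26 = 4
  P[4]: 40 + -26 = 14
  P[5]: 51 + -26 = 25
  P[6]: 50 + -26 = 24
  P[7]: 65 + -26 = 39
  P[8]: 69 + -26 = 43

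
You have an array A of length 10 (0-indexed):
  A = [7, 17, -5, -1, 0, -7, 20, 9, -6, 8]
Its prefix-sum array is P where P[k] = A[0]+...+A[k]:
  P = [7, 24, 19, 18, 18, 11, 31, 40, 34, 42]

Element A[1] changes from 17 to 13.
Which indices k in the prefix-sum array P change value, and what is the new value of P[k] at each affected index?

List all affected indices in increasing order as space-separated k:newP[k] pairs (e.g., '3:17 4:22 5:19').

Answer: 1:20 2:15 3:14 4:14 5:7 6:27 7:36 8:30 9:38

Derivation:
P[k] = A[0] + ... + A[k]
P[k] includes A[1] iff k >= 1
Affected indices: 1, 2, ..., 9; delta = -4
  P[1]: 24 + -4 = 20
  P[2]: 19 + -4 = 15
  P[3]: 18 + -4 = 14
  P[4]: 18 + -4 = 14
  P[5]: 11 + -4 = 7
  P[6]: 31 + -4 = 27
  P[7]: 40 + -4 = 36
  P[8]: 34 + -4 = 30
  P[9]: 42 + -4 = 38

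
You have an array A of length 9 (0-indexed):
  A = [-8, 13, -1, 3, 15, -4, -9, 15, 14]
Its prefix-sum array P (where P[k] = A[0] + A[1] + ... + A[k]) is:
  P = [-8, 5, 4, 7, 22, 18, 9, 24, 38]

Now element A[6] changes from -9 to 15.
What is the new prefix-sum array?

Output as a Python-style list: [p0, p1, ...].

Change: A[6] -9 -> 15, delta = 24
P[k] for k < 6: unchanged (A[6] not included)
P[k] for k >= 6: shift by delta = 24
  P[0] = -8 + 0 = -8
  P[1] = 5 + 0 = 5
  P[2] = 4 + 0 = 4
  P[3] = 7 + 0 = 7
  P[4] = 22 + 0 = 22
  P[5] = 18 + 0 = 18
  P[6] = 9 + 24 = 33
  P[7] = 24 + 24 = 48
  P[8] = 38 + 24 = 62

Answer: [-8, 5, 4, 7, 22, 18, 33, 48, 62]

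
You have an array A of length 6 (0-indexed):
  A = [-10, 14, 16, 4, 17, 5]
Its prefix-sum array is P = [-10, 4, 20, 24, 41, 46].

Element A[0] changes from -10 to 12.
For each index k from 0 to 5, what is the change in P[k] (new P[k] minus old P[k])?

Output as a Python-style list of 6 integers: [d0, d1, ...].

Answer: [22, 22, 22, 22, 22, 22]

Derivation:
Element change: A[0] -10 -> 12, delta = 22
For k < 0: P[k] unchanged, delta_P[k] = 0
For k >= 0: P[k] shifts by exactly 22
Delta array: [22, 22, 22, 22, 22, 22]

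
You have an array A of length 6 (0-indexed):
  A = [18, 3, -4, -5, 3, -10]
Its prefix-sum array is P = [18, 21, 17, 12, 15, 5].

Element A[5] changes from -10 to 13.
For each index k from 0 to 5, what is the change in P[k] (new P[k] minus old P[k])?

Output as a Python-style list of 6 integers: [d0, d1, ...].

Answer: [0, 0, 0, 0, 0, 23]

Derivation:
Element change: A[5] -10 -> 13, delta = 23
For k < 5: P[k] unchanged, delta_P[k] = 0
For k >= 5: P[k] shifts by exactly 23
Delta array: [0, 0, 0, 0, 0, 23]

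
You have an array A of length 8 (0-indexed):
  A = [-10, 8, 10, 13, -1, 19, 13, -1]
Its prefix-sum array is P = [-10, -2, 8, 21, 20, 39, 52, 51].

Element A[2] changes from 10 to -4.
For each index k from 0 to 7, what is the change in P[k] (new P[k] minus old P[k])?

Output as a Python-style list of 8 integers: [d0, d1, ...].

Element change: A[2] 10 -> -4, delta = -14
For k < 2: P[k] unchanged, delta_P[k] = 0
For k >= 2: P[k] shifts by exactly -14
Delta array: [0, 0, -14, -14, -14, -14, -14, -14]

Answer: [0, 0, -14, -14, -14, -14, -14, -14]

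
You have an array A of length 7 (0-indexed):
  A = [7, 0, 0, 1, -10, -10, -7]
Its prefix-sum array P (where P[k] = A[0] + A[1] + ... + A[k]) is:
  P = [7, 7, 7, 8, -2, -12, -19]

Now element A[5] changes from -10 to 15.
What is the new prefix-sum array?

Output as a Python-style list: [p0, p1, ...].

Answer: [7, 7, 7, 8, -2, 13, 6]

Derivation:
Change: A[5] -10 -> 15, delta = 25
P[k] for k < 5: unchanged (A[5] not included)
P[k] for k >= 5: shift by delta = 25
  P[0] = 7 + 0 = 7
  P[1] = 7 + 0 = 7
  P[2] = 7 + 0 = 7
  P[3] = 8 + 0 = 8
  P[4] = -2 + 0 = -2
  P[5] = -12 + 25 = 13
  P[6] = -19 + 25 = 6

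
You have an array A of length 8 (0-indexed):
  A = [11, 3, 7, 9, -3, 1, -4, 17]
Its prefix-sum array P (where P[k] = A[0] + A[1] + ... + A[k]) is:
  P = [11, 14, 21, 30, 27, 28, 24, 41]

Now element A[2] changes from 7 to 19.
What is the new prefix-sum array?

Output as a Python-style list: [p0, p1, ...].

Change: A[2] 7 -> 19, delta = 12
P[k] for k < 2: unchanged (A[2] not included)
P[k] for k >= 2: shift by delta = 12
  P[0] = 11 + 0 = 11
  P[1] = 14 + 0 = 14
  P[2] = 21 + 12 = 33
  P[3] = 30 + 12 = 42
  P[4] = 27 + 12 = 39
  P[5] = 28 + 12 = 40
  P[6] = 24 + 12 = 36
  P[7] = 41 + 12 = 53

Answer: [11, 14, 33, 42, 39, 40, 36, 53]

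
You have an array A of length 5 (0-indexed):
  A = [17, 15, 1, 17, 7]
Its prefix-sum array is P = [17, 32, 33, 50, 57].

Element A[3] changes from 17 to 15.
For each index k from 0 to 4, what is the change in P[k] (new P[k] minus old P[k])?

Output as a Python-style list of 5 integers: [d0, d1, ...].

Element change: A[3] 17 -> 15, delta = -2
For k < 3: P[k] unchanged, delta_P[k] = 0
For k >= 3: P[k] shifts by exactly -2
Delta array: [0, 0, 0, -2, -2]

Answer: [0, 0, 0, -2, -2]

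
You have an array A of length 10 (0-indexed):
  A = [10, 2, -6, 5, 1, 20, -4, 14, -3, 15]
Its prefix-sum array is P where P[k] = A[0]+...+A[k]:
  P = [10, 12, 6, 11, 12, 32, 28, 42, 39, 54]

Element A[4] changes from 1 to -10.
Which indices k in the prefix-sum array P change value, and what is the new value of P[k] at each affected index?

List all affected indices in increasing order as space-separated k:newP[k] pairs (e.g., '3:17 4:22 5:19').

P[k] = A[0] + ... + A[k]
P[k] includes A[4] iff k >= 4
Affected indices: 4, 5, ..., 9; delta = -11
  P[4]: 12 + -11 = 1
  P[5]: 32 + -11 = 21
  P[6]: 28 + -11 = 17
  P[7]: 42 + -11 = 31
  P[8]: 39 + -11 = 28
  P[9]: 54 + -11 = 43

Answer: 4:1 5:21 6:17 7:31 8:28 9:43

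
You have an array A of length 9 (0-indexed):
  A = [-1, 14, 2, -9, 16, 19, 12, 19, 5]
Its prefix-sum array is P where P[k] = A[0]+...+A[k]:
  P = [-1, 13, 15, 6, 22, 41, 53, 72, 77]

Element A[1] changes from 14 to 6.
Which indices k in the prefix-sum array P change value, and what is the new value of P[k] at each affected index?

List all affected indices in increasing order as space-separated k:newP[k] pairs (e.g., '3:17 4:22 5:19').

Answer: 1:5 2:7 3:-2 4:14 5:33 6:45 7:64 8:69

Derivation:
P[k] = A[0] + ... + A[k]
P[k] includes A[1] iff k >= 1
Affected indices: 1, 2, ..., 8; delta = -8
  P[1]: 13 + -8 = 5
  P[2]: 15 + -8 = 7
  P[3]: 6 + -8 = -2
  P[4]: 22 + -8 = 14
  P[5]: 41 + -8 = 33
  P[6]: 53 + -8 = 45
  P[7]: 72 + -8 = 64
  P[8]: 77 + -8 = 69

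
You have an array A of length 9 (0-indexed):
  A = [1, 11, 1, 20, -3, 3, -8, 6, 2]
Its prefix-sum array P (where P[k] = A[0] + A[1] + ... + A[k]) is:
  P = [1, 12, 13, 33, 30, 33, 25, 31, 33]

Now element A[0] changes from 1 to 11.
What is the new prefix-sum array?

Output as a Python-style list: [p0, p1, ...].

Change: A[0] 1 -> 11, delta = 10
P[k] for k < 0: unchanged (A[0] not included)
P[k] for k >= 0: shift by delta = 10
  P[0] = 1 + 10 = 11
  P[1] = 12 + 10 = 22
  P[2] = 13 + 10 = 23
  P[3] = 33 + 10 = 43
  P[4] = 30 + 10 = 40
  P[5] = 33 + 10 = 43
  P[6] = 25 + 10 = 35
  P[7] = 31 + 10 = 41
  P[8] = 33 + 10 = 43

Answer: [11, 22, 23, 43, 40, 43, 35, 41, 43]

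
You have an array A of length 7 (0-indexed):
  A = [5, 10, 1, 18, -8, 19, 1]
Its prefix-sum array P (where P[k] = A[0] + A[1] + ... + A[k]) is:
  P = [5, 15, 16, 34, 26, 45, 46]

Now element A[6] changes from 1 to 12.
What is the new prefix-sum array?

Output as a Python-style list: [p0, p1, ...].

Answer: [5, 15, 16, 34, 26, 45, 57]

Derivation:
Change: A[6] 1 -> 12, delta = 11
P[k] for k < 6: unchanged (A[6] not included)
P[k] for k >= 6: shift by delta = 11
  P[0] = 5 + 0 = 5
  P[1] = 15 + 0 = 15
  P[2] = 16 + 0 = 16
  P[3] = 34 + 0 = 34
  P[4] = 26 + 0 = 26
  P[5] = 45 + 0 = 45
  P[6] = 46 + 11 = 57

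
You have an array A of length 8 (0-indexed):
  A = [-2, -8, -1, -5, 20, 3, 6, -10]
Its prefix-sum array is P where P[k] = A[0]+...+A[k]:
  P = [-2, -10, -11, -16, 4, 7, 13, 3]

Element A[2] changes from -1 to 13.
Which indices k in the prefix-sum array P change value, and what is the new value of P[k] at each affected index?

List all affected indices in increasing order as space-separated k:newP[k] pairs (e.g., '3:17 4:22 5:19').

Answer: 2:3 3:-2 4:18 5:21 6:27 7:17

Derivation:
P[k] = A[0] + ... + A[k]
P[k] includes A[2] iff k >= 2
Affected indices: 2, 3, ..., 7; delta = 14
  P[2]: -11 + 14 = 3
  P[3]: -16 + 14 = -2
  P[4]: 4 + 14 = 18
  P[5]: 7 + 14 = 21
  P[6]: 13 + 14 = 27
  P[7]: 3 + 14 = 17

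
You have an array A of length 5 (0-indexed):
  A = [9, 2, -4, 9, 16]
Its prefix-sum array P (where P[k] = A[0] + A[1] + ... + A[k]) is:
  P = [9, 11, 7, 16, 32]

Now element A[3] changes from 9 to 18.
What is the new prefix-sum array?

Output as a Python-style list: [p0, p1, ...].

Change: A[3] 9 -> 18, delta = 9
P[k] for k < 3: unchanged (A[3] not included)
P[k] for k >= 3: shift by delta = 9
  P[0] = 9 + 0 = 9
  P[1] = 11 + 0 = 11
  P[2] = 7 + 0 = 7
  P[3] = 16 + 9 = 25
  P[4] = 32 + 9 = 41

Answer: [9, 11, 7, 25, 41]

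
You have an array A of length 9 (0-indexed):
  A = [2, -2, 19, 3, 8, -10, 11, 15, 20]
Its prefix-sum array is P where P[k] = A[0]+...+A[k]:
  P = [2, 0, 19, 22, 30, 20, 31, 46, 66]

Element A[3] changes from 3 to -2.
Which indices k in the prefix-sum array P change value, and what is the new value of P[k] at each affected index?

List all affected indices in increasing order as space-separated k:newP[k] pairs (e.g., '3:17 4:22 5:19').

Answer: 3:17 4:25 5:15 6:26 7:41 8:61

Derivation:
P[k] = A[0] + ... + A[k]
P[k] includes A[3] iff k >= 3
Affected indices: 3, 4, ..., 8; delta = -5
  P[3]: 22 + -5 = 17
  P[4]: 30 + -5 = 25
  P[5]: 20 + -5 = 15
  P[6]: 31 + -5 = 26
  P[7]: 46 + -5 = 41
  P[8]: 66 + -5 = 61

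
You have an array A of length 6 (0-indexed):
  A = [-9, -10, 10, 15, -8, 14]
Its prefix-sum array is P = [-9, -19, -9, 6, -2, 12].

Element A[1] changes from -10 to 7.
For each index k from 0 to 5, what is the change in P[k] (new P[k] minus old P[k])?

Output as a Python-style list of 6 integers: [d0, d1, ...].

Element change: A[1] -10 -> 7, delta = 17
For k < 1: P[k] unchanged, delta_P[k] = 0
For k >= 1: P[k] shifts by exactly 17
Delta array: [0, 17, 17, 17, 17, 17]

Answer: [0, 17, 17, 17, 17, 17]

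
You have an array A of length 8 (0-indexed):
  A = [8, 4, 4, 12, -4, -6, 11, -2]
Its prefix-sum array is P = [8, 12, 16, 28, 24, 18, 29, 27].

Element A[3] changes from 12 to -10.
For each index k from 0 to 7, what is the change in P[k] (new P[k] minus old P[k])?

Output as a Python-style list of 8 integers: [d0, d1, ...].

Answer: [0, 0, 0, -22, -22, -22, -22, -22]

Derivation:
Element change: A[3] 12 -> -10, delta = -22
For k < 3: P[k] unchanged, delta_P[k] = 0
For k >= 3: P[k] shifts by exactly -22
Delta array: [0, 0, 0, -22, -22, -22, -22, -22]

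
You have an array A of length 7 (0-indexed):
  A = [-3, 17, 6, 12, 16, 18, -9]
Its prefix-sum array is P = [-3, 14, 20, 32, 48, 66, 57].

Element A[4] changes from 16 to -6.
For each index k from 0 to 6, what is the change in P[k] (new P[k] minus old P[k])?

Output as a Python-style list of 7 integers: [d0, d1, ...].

Answer: [0, 0, 0, 0, -22, -22, -22]

Derivation:
Element change: A[4] 16 -> -6, delta = -22
For k < 4: P[k] unchanged, delta_P[k] = 0
For k >= 4: P[k] shifts by exactly -22
Delta array: [0, 0, 0, 0, -22, -22, -22]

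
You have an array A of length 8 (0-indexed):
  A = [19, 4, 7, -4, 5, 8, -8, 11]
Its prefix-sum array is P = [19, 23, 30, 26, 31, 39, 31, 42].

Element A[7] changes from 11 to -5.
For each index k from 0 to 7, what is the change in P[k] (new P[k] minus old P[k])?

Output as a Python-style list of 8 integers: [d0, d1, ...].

Element change: A[7] 11 -> -5, delta = -16
For k < 7: P[k] unchanged, delta_P[k] = 0
For k >= 7: P[k] shifts by exactly -16
Delta array: [0, 0, 0, 0, 0, 0, 0, -16]

Answer: [0, 0, 0, 0, 0, 0, 0, -16]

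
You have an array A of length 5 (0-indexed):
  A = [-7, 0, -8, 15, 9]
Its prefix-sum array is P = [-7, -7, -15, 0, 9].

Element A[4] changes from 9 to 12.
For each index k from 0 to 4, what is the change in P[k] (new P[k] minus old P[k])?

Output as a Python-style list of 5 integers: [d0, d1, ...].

Answer: [0, 0, 0, 0, 3]

Derivation:
Element change: A[4] 9 -> 12, delta = 3
For k < 4: P[k] unchanged, delta_P[k] = 0
For k >= 4: P[k] shifts by exactly 3
Delta array: [0, 0, 0, 0, 3]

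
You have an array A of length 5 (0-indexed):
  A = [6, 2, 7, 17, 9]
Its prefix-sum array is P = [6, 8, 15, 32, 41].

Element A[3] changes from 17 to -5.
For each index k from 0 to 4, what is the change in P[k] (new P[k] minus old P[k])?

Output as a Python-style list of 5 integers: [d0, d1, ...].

Element change: A[3] 17 -> -5, delta = -22
For k < 3: P[k] unchanged, delta_P[k] = 0
For k >= 3: P[k] shifts by exactly -22
Delta array: [0, 0, 0, -22, -22]

Answer: [0, 0, 0, -22, -22]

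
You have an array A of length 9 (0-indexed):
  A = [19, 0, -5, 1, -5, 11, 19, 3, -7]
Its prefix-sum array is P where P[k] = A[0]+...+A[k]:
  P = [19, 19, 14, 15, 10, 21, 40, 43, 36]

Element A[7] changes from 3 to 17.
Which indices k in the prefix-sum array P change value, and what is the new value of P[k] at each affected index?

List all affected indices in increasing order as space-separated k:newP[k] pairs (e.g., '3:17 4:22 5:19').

P[k] = A[0] + ... + A[k]
P[k] includes A[7] iff k >= 7
Affected indices: 7, 8, ..., 8; delta = 14
  P[7]: 43 + 14 = 57
  P[8]: 36 + 14 = 50

Answer: 7:57 8:50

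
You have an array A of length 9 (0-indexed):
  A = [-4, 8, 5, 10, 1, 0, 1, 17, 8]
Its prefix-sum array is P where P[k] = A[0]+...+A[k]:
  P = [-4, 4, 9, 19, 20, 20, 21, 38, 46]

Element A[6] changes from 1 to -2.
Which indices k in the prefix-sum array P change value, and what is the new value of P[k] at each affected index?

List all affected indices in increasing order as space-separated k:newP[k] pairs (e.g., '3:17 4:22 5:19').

Answer: 6:18 7:35 8:43

Derivation:
P[k] = A[0] + ... + A[k]
P[k] includes A[6] iff k >= 6
Affected indices: 6, 7, ..., 8; delta = -3
  P[6]: 21 + -3 = 18
  P[7]: 38 + -3 = 35
  P[8]: 46 + -3 = 43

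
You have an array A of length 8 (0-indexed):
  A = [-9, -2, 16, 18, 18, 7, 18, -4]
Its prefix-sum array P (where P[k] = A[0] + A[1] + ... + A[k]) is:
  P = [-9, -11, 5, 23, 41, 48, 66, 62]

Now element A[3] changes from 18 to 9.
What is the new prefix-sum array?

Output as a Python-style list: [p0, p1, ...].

Change: A[3] 18 -> 9, delta = -9
P[k] for k < 3: unchanged (A[3] not included)
P[k] for k >= 3: shift by delta = -9
  P[0] = -9 + 0 = -9
  P[1] = -11 + 0 = -11
  P[2] = 5 + 0 = 5
  P[3] = 23 + -9 = 14
  P[4] = 41 + -9 = 32
  P[5] = 48 + -9 = 39
  P[6] = 66 + -9 = 57
  P[7] = 62 + -9 = 53

Answer: [-9, -11, 5, 14, 32, 39, 57, 53]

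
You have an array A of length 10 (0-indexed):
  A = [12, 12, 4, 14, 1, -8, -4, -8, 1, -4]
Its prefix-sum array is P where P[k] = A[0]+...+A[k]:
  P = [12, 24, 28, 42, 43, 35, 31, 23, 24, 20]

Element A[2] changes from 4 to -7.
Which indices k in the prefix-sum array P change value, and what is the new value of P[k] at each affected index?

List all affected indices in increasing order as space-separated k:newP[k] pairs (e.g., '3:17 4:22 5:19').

Answer: 2:17 3:31 4:32 5:24 6:20 7:12 8:13 9:9

Derivation:
P[k] = A[0] + ... + A[k]
P[k] includes A[2] iff k >= 2
Affected indices: 2, 3, ..., 9; delta = -11
  P[2]: 28 + -11 = 17
  P[3]: 42 + -11 = 31
  P[4]: 43 + -11 = 32
  P[5]: 35 + -11 = 24
  P[6]: 31 + -11 = 20
  P[7]: 23 + -11 = 12
  P[8]: 24 + -11 = 13
  P[9]: 20 + -11 = 9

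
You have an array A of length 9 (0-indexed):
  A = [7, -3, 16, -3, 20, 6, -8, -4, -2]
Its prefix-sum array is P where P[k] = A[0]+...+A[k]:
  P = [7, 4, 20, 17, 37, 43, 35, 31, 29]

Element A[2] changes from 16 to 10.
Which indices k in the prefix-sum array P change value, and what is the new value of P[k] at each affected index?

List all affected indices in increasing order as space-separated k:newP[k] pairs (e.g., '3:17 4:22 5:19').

P[k] = A[0] + ... + A[k]
P[k] includes A[2] iff k >= 2
Affected indices: 2, 3, ..., 8; delta = -6
  P[2]: 20 + -6 = 14
  P[3]: 17 + -6 = 11
  P[4]: 37 + -6 = 31
  P[5]: 43 + -6 = 37
  P[6]: 35 + -6 = 29
  P[7]: 31 + -6 = 25
  P[8]: 29 + -6 = 23

Answer: 2:14 3:11 4:31 5:37 6:29 7:25 8:23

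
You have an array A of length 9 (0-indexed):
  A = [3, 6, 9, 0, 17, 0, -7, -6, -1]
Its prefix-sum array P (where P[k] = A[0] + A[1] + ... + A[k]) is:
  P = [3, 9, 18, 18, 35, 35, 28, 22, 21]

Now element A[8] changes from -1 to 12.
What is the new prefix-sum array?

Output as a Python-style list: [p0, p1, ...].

Answer: [3, 9, 18, 18, 35, 35, 28, 22, 34]

Derivation:
Change: A[8] -1 -> 12, delta = 13
P[k] for k < 8: unchanged (A[8] not included)
P[k] for k >= 8: shift by delta = 13
  P[0] = 3 + 0 = 3
  P[1] = 9 + 0 = 9
  P[2] = 18 + 0 = 18
  P[3] = 18 + 0 = 18
  P[4] = 35 + 0 = 35
  P[5] = 35 + 0 = 35
  P[6] = 28 + 0 = 28
  P[7] = 22 + 0 = 22
  P[8] = 21 + 13 = 34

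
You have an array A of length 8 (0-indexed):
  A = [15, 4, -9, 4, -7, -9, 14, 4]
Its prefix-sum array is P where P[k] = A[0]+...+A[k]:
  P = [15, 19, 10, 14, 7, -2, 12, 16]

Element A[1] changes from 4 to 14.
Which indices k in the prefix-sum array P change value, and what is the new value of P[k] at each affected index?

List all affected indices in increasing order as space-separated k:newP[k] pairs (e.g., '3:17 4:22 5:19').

Answer: 1:29 2:20 3:24 4:17 5:8 6:22 7:26

Derivation:
P[k] = A[0] + ... + A[k]
P[k] includes A[1] iff k >= 1
Affected indices: 1, 2, ..., 7; delta = 10
  P[1]: 19 + 10 = 29
  P[2]: 10 + 10 = 20
  P[3]: 14 + 10 = 24
  P[4]: 7 + 10 = 17
  P[5]: -2 + 10 = 8
  P[6]: 12 + 10 = 22
  P[7]: 16 + 10 = 26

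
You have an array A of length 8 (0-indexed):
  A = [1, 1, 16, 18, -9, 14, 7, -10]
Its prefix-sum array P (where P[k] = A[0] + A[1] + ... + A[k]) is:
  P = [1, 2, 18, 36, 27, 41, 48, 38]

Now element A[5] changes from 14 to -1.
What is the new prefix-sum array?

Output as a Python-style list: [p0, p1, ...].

Answer: [1, 2, 18, 36, 27, 26, 33, 23]

Derivation:
Change: A[5] 14 -> -1, delta = -15
P[k] for k < 5: unchanged (A[5] not included)
P[k] for k >= 5: shift by delta = -15
  P[0] = 1 + 0 = 1
  P[1] = 2 + 0 = 2
  P[2] = 18 + 0 = 18
  P[3] = 36 + 0 = 36
  P[4] = 27 + 0 = 27
  P[5] = 41 + -15 = 26
  P[6] = 48 + -15 = 33
  P[7] = 38 + -15 = 23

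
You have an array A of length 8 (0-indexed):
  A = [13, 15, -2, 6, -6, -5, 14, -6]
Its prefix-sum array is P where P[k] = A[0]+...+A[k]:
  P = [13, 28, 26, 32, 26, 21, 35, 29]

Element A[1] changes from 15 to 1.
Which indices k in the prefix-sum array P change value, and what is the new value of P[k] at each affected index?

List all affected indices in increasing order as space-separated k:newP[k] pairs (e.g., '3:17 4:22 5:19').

P[k] = A[0] + ... + A[k]
P[k] includes A[1] iff k >= 1
Affected indices: 1, 2, ..., 7; delta = -14
  P[1]: 28 + -14 = 14
  P[2]: 26 + -14 = 12
  P[3]: 32 + -14 = 18
  P[4]: 26 + -14 = 12
  P[5]: 21 + -14 = 7
  P[6]: 35 + -14 = 21
  P[7]: 29 + -14 = 15

Answer: 1:14 2:12 3:18 4:12 5:7 6:21 7:15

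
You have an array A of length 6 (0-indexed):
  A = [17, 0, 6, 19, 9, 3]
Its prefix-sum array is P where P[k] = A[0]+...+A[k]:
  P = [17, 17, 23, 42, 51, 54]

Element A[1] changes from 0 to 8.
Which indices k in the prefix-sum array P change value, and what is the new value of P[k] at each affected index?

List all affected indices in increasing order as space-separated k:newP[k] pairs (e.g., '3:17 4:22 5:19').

Answer: 1:25 2:31 3:50 4:59 5:62

Derivation:
P[k] = A[0] + ... + A[k]
P[k] includes A[1] iff k >= 1
Affected indices: 1, 2, ..., 5; delta = 8
  P[1]: 17 + 8 = 25
  P[2]: 23 + 8 = 31
  P[3]: 42 + 8 = 50
  P[4]: 51 + 8 = 59
  P[5]: 54 + 8 = 62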